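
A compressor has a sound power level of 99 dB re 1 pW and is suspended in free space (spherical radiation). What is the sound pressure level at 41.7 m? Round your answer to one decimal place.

55.6 dB

The power spreads over a sphere of area 4π·r², so L_p = L_w − 10·log₁₀(4π·r²).
4π·r² = 2.185e+04 m², 10·log₁₀ of that is 43.395 dB.
L_p = 99 − 43.395 = 55.61 dB.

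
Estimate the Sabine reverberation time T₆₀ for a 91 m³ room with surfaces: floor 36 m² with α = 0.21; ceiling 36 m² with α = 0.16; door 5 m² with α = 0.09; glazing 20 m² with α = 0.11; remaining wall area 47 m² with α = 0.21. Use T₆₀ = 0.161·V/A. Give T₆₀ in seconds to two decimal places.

0.57 s

Total absorption A = 36·0.21 + 36·0.16 + 5·0.09 + 20·0.11 + 47·0.21 = 25.84 m² sabins.
T₆₀ = 0.161 × 91 / 25.84 = 0.567 s.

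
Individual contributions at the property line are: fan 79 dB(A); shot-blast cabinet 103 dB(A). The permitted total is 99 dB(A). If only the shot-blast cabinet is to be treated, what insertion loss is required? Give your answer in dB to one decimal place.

4.0 dB

Fixed contribution from the other source: Σ 10^(L/10) = 10^(79/10) = 7.943e+07 (79.00 dB(A)).
The limit corresponds to 10^(99/10) = 7.943e+09; subtracting the fixed part leaves 7.864e+09 for the shot-blast cabinet, i.e. 98.96 dB(A).
Required insertion loss = 103 − 98.96 = 4.04 dB.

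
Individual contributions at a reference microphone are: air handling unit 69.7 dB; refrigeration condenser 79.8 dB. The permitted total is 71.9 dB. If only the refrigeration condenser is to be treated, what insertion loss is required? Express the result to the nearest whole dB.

12 dB

Fixed contribution from the other source: Σ 10^(L/10) = 10^(69.7/10) = 9.333e+06 (69.70 dB).
To meet 71.9 dB overall, the treated refrigeration condenser may contribute at most 10^(71.9/10) − 9.333e+06 = 6.156e+06, i.e. 67.89 dB.
So the refrigeration condenser must be reduced from 79.8 to 67.89 dB: IL = 11.91 dB.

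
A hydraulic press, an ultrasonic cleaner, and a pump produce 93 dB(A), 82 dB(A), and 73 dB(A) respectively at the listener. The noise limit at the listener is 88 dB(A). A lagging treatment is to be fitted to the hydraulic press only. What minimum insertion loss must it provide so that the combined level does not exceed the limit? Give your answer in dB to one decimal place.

6.4 dB

Fixed contribution from the other sources: Σ 10^(L/10) = 10^(82/10) + 10^(73/10) = 1.784e+08 (82.51 dB(A)).
The limit corresponds to 10^(88/10) = 6.310e+08; subtracting the fixed part leaves 4.525e+08 for the hydraulic press, i.e. 86.56 dB(A).
So the hydraulic press must be reduced from 93 to 86.56 dB(A): IL = 6.44 dB.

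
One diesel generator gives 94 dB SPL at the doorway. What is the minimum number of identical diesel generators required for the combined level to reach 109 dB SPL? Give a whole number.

The shortfall is 109 − 94 = 15.0 dB, and N units add 10·log₁₀ N, so need 10·log₁₀ N ≥ 15.0.
N ≥ 10^(15.0/10) = 31.623, so N = 32.

32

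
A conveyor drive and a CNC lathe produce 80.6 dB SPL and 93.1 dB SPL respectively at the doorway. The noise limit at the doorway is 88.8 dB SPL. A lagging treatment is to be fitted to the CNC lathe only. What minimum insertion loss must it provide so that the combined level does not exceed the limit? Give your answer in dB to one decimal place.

Everything except the CNC lathe sums to 10^(80.6/10) = 1.148e+08 in linear terms, 80.60 dB SPL.
The limit corresponds to 10^(88.8/10) = 7.586e+08; subtracting the fixed part leaves 6.438e+08 for the CNC lathe, i.e. 88.09 dB SPL.
Required insertion loss = 93.1 − 88.09 = 5.01 dB.

5.0 dB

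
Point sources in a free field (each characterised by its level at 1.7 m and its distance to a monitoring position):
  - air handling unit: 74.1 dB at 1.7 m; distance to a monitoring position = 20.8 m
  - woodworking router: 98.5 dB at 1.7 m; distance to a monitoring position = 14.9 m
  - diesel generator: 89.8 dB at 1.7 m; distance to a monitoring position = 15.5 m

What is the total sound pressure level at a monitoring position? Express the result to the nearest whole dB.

First find each source's level at the receiver (point-source: −20·log₁₀(r/r_ref)), then combine on an intensity basis.
air handling unit: 74.1 − 20·log₁₀(20.8/1.7) = 74.1 − 21.75 = 52.35 dB.
woodworking router: 98.5 − 20·log₁₀(14.9/1.7) = 98.5 − 18.85 = 79.65 dB.
diesel generator: 89.8 − 20·log₁₀(15.5/1.7) = 89.8 − 19.20 = 70.60 dB.
Σ 10^(L/10) = 1.038e+08 → L_total = 10·log₁₀(1.038e+08) = 80.16 dB.

80 dB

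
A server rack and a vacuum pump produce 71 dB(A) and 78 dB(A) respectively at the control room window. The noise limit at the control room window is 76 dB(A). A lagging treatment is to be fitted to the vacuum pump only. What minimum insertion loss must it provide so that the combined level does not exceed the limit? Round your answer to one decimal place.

3.7 dB

The untreated sources together contribute 10^(71/10) = 1.259e+07, i.e. 71.00 dB(A).
To meet 76 dB(A) overall, the treated vacuum pump may contribute at most 10^(76/10) − 1.259e+07 = 2.722e+07, i.e. 74.35 dB(A).
Required insertion loss = 78 − 74.35 = 3.65 dB.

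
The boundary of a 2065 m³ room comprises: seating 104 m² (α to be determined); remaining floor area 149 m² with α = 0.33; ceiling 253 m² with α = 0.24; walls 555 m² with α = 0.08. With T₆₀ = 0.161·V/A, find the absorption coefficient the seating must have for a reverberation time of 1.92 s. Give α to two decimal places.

From T₆₀ = 0.161·V/A, the target T₆₀ = 1.92 s needs A = 0.161·2065/1.92 = 173.16 m².
Absorption from the other surfaces = 149·0.33 + 253·0.24 + 555·0.08 = 154.29 m², so the seating must supply 18.87 m² over 104 m².
α = 18.87/104 = 0.181.

0.18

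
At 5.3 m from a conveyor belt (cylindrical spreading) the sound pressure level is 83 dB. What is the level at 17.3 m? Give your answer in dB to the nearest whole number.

For a line source, L₂ = L₁ − 10·log₁₀(r₂/r₁).
L₂ = 83 − 10·log₁₀(17.3/5.3) = 83 − 5.138 = 77.86 dB.

78 dB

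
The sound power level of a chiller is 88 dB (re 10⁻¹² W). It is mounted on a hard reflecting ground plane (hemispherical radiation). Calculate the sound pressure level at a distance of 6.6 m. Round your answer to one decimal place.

63.6 dB

Free-field hemispherical radiation: L_p = L_w − 10·log₁₀(2π·r²), r = 6.6 m.
2π·r² = 273.7 m², 10·log₁₀ of that is 24.373 dB.
L_p = 88 − 24.373 = 63.63 dB.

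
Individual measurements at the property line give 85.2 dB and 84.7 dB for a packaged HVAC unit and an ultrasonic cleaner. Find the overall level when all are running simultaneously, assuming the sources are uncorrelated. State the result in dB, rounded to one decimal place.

88.0 dB

Incoherent sources combine by intensity addition: L_total = 10·log₁₀(Σ 10^(L_i/10)).
Σ 10^(L/10) = 10^(85.2/10) + 10^(84.7/10) = 6.263e+08.
L_total = 10·log₁₀(6.263e+08) = 87.97 dB.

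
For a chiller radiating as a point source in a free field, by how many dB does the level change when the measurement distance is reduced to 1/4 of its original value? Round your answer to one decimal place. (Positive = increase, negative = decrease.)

+12.0 dB

Point-source spreading: ΔL = −20·log₁₀(r₂/r₁).
ΔL = −20·log₁₀(0.25) = +12.04 dB.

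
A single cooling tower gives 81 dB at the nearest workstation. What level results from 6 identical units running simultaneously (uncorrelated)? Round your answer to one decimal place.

N identical incoherent sources raise the level by 10·log₁₀ N.
L_total = 81 + 10·log₁₀(6) = 81 + 7.782 = 88.78 dB.

88.8 dB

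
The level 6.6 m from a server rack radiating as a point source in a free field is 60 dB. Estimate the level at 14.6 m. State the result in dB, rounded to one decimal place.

Point-source attenuation: ΔL = 20·log₁₀(r₂/r₁) = 20·log₁₀(14.6/6.6) = 6.896 dB.
L₂ = 60 − 20·log₁₀(14.6/6.6) = 60 − 6.896 = 53.10 dB.

53.1 dB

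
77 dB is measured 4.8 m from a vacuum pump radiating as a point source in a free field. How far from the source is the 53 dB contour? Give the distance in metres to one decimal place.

For a point source L₁ − L₂ = 20·log₁₀(r₂/r₁), so r₂ = r₁·10^((L₁−L₂)/20).
r₂ = 4.8·10^((77−53)/20) = 4.8·10^(24.0/20) = 76.07 m.

76.1 m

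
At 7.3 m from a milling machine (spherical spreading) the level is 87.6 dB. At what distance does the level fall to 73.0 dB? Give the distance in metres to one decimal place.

For a point source L₁ − L₂ = 20·log₁₀(r₂/r₁), so r₂ = r₁·10^((L₁−L₂)/20).
r₂ = 7.3·10^((87.6−73.0)/20) = 7.3·10^(14.6/20) = 39.20 m.

39.2 m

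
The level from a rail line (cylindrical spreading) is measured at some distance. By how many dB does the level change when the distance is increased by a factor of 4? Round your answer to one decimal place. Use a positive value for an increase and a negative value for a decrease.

With cylindrical spreading the level changes by −10·log₁₀(r₂/r₁).
ΔL = −10·log₁₀(4) = -6.02 dB.

-6.0 dB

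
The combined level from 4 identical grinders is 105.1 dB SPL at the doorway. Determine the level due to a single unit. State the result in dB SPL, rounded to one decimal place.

99.1 dB SPL

Dividing the total intensity by 4 lowers the level by 10·log₁₀ 4 = 6.021 dB: L₁ = 105.1 − 6.021.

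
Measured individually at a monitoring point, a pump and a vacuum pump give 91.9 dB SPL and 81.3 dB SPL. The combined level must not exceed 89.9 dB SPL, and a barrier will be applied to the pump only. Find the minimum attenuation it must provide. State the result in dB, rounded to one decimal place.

2.6 dB

The untreated sources together contribute 10^(81.3/10) = 1.349e+08, i.e. 81.30 dB SPL.
To meet 89.9 dB SPL overall, the treated pump may contribute at most 10^(89.9/10) − 1.349e+08 = 8.423e+08, i.e. 89.25 dB SPL.
So the pump must be reduced from 91.9 to 89.25 dB SPL: IL = 2.65 dB.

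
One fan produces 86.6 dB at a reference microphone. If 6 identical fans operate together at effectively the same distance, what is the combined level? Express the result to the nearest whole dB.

L_total = L₁ + 10·log₁₀ N for N identical incoherent sources.
L_total = 86.6 + 10·log₁₀(6) = 86.6 + 7.782 = 94.38 dB.

94 dB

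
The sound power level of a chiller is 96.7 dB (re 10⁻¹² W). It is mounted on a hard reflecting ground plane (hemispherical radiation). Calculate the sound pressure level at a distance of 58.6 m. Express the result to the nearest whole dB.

53 dB

L_p = L_w − 10·log₁₀(2π·r²) with r = 58.6 m.
2π·r² = 2.158e+04 m², 10·log₁₀ of that is 43.340 dB.
L_p = 96.7 − 43.340 = 53.36 dB.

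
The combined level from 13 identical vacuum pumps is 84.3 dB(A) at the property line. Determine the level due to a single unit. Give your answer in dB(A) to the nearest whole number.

73 dB(A)

Dividing the total intensity by 13 lowers the level by 10·log₁₀ 13 = 11.139 dB: L₁ = 84.3 − 11.139.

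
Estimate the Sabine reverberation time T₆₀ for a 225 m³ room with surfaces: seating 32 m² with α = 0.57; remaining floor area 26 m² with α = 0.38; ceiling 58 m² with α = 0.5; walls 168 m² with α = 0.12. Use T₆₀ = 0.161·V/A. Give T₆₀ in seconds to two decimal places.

0.47 s

A = Σ Sᵢαᵢ = 32·0.57 + 26·0.38 + 58·0.5 + 168·0.12 = 77.28 m².
T₆₀ = 0.161 × 225 / 77.28 = 0.469 s.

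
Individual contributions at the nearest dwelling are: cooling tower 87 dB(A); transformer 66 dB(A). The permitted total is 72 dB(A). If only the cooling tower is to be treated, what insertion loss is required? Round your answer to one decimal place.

16.3 dB

Fixed contribution from the other source: Σ 10^(L/10) = 10^(66/10) = 3.981e+06 (66.00 dB(A)).
To meet 72 dB(A) overall, the treated cooling tower may contribute at most 10^(72/10) − 3.981e+06 = 1.187e+07, i.e. 70.74 dB(A).
So the cooling tower must be reduced from 87 to 70.74 dB(A): IL = 16.26 dB.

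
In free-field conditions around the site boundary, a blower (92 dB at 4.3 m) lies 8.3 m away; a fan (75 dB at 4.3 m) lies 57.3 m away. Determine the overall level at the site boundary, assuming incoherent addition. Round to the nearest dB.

Propagate each source to the receiver with L = L_ref − 20·log₁₀(r/r_ref), then add intensities.
blower: 92 − 20·log₁₀(8.3/4.3) = 92 − 5.71 = 86.29 dB.
fan: 75 − 20·log₁₀(57.3/4.3) = 75 − 22.49 = 52.51 dB.
Σ 10^(L/10) = 4.256e+08 → L_total = 10·log₁₀(4.256e+08) = 86.29 dB.

86 dB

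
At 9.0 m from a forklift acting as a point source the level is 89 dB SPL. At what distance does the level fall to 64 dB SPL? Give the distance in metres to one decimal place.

The 25.0 dB drop corresponds to a distance ratio of 10^(25.0/20) for a point source.
r₂ = 9.0·10^((89−64)/20) = 9.0·10^(25.0/20) = 160.05 m.

160.0 m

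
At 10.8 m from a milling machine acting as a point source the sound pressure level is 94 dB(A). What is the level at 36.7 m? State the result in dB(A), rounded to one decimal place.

Spherical spreading from a point source gives a 20·log₁₀(r₂/r₁) drop.
L₂ = 94 − 20·log₁₀(36.7/10.8) = 94 − 10.625 = 83.38 dB(A).

83.4 dB(A)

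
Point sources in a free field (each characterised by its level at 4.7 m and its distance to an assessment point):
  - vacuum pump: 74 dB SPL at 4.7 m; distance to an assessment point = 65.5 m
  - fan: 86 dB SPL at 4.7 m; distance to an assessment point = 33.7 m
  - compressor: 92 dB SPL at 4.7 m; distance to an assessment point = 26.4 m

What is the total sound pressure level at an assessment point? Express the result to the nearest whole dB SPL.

78 dB SPL

First find each source's level at the receiver (point-source: −20·log₁₀(r/r_ref)), then combine on an intensity basis.
vacuum pump: 74 − 20·log₁₀(65.5/4.7) = 74 − 22.88 = 51.12 dB SPL.
fan: 86 − 20·log₁₀(33.7/4.7) = 86 − 17.11 = 68.89 dB SPL.
compressor: 92 − 20·log₁₀(26.4/4.7) = 92 − 14.99 = 77.01 dB SPL.
Σ 10^(L/10) = 5.811e+07 → L_total = 10·log₁₀(5.811e+07) = 77.64 dB SPL.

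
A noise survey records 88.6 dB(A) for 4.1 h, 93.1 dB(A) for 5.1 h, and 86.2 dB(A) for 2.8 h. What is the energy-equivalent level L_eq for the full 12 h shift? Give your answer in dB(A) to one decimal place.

90.8 dB(A)

L_eq = 10·log₁₀[(1/T)·Σ tᵢ·10^(Lᵢ/10)] with T = 12 h.
Σ tᵢ·10^(Lᵢ/10) = 4.1·10^(88.6/10) + 5.1·10^(93.1/10) + 2.8·10^(86.2/10) = 1.455e+10.
L_eq = 10·log₁₀(1.455e+10/12) = 90.84 dB(A).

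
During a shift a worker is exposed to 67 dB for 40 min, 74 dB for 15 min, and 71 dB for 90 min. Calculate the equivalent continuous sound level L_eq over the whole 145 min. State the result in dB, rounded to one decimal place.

L_eq = 10·log₁₀[(1/T)·Σ tᵢ·10^(Lᵢ/10)] with T = 145 min.
Σ tᵢ·10^(Lᵢ/10) = 40·10^(67/10) + 15·10^(74/10) + 90·10^(71/10) = 1.710e+09.
L_eq = 10·log₁₀(1.710e+09/145) = 70.72 dB.

70.7 dB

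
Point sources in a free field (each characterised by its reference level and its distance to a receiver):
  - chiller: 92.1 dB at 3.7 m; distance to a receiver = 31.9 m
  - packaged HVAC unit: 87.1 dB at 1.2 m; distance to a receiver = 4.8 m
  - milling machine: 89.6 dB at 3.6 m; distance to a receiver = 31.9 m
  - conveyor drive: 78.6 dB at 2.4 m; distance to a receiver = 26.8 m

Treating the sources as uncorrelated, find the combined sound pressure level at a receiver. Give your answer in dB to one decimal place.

78.2 dB

Apply inverse-square spreading to bring every level to the receiver, then sum 10^(L/10).
chiller: 92.1 − 20·log₁₀(31.9/3.7) = 92.1 − 18.71 = 73.39 dB.
packaged HVAC unit: 87.1 − 20·log₁₀(4.8/1.2) = 87.1 − 12.04 = 75.06 dB.
milling machine: 89.6 − 20·log₁₀(31.9/3.6) = 89.6 − 18.95 = 70.65 dB.
conveyor drive: 78.6 − 20·log₁₀(26.8/2.4) = 78.6 − 20.96 = 57.64 dB.
Σ 10^(L/10) = 6.607e+07 → L_total = 10·log₁₀(6.607e+07) = 78.20 dB.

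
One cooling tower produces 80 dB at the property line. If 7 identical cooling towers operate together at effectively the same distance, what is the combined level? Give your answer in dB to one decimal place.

88.5 dB

With 7 equal, uncorrelated contributions the intensity is 7× that of one unit, giving a rise of 10·log₁₀ 7.
L_total = 80 + 10·log₁₀(7) = 80 + 8.451 = 88.45 dB.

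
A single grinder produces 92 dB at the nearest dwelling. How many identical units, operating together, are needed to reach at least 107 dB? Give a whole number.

Need L₁ + 10·log₁₀ N ≥ 107, i.e. log₁₀ N ≥ 1.50.
N ≥ 10^(15.0/10) = 31.623, so N = 32.

32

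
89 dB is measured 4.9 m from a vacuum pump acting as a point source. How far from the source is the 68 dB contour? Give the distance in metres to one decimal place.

55.0 m

Point-source spreading drops the level by 20·log₁₀(r₂/r₁); inverting, r₂/r₁ = 10^(ΔL/20).
r₂ = 4.9·10^((89−68)/20) = 4.9·10^(21.0/20) = 54.98 m.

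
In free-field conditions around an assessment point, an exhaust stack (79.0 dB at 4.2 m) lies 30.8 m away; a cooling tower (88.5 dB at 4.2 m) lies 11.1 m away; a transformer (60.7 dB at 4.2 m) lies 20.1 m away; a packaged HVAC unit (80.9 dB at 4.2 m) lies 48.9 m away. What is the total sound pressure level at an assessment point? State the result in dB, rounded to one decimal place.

80.2 dB

First find each source's level at the receiver (point-source: −20·log₁₀(r/r_ref)), then combine on an intensity basis.
exhaust stack: 79.0 − 20·log₁₀(30.8/4.2) = 79.0 − 17.31 = 61.69 dB.
cooling tower: 88.5 − 20·log₁₀(11.1/4.2) = 88.5 − 8.44 = 80.06 dB.
transformer: 60.7 − 20·log₁₀(20.1/4.2) = 60.7 − 13.60 = 47.10 dB.
packaged HVAC unit: 80.9 − 20·log₁₀(48.9/4.2) = 80.9 − 21.32 = 59.58 dB.
Σ 10^(L/10) = 1.038e+08 → L_total = 10·log₁₀(1.038e+08) = 80.16 dB.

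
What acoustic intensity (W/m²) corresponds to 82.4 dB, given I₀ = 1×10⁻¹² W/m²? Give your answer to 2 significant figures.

0.00017 W/m²

I/I₀ = 10^(82.4/10) = 1.738e+08, so I = 1.738e+08 × 10⁻¹² W/m².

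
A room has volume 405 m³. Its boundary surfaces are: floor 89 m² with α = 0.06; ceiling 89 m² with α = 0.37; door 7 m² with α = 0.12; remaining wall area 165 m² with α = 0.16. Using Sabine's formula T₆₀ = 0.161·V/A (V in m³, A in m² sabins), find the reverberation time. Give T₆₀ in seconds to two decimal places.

1.00 s

Total absorption A = 89·0.06 + 89·0.37 + 7·0.12 + 165·0.16 = 65.51 m² sabins.
T₆₀ = 0.161 × 405 / 65.51 = 0.995 s.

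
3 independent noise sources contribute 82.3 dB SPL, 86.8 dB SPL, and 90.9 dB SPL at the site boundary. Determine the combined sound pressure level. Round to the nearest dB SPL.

93 dB SPL

For uncorrelated sources the intensities add, so convert each level to linear form, sum, and take 10·log₁₀ of the total.
Σ 10^(L/10) = 10^(82.3/10) + 10^(86.8/10) + 10^(90.9/10) = 1.879e+09.
L_total = 10·log₁₀(1.879e+09) = 92.74 dB SPL.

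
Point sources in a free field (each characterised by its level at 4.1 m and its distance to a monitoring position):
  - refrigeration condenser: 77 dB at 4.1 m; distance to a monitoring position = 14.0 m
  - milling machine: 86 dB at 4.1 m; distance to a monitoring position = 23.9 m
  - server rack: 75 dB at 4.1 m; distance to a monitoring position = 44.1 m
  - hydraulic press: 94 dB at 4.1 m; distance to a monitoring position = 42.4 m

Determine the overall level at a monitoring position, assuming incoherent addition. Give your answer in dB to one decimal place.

Propagate each source to the receiver with L = L_ref − 20·log₁₀(r/r_ref), then add intensities.
refrigeration condenser: 77 − 20·log₁₀(14.0/4.1) = 77 − 10.67 = 66.33 dB.
milling machine: 86 − 20·log₁₀(23.9/4.1) = 86 − 15.31 = 70.69 dB.
server rack: 75 − 20·log₁₀(44.1/4.1) = 75 − 20.63 = 54.37 dB.
hydraulic press: 94 − 20·log₁₀(42.4/4.1) = 94 − 20.29 = 73.71 dB.
Σ 10^(L/10) = 3.978e+07 → L_total = 10·log₁₀(3.978e+07) = 76.00 dB.

76.0 dB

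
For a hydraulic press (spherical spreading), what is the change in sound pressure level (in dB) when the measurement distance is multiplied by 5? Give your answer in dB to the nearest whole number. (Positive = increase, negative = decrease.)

With spherical spreading the level changes by −20·log₁₀(r₂/r₁).
ΔL = −20·log₁₀(5) = -13.98 dB.

-14 dB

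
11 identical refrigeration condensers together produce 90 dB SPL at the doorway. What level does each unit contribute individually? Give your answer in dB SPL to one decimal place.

11 equal contributions raise the level by 10·log₁₀ 11 = 10.414 dB, so each unit alone gives 90 − 10.414.

79.6 dB SPL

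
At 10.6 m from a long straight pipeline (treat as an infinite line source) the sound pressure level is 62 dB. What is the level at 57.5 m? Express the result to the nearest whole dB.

Line-source attenuation: ΔL = 10·log₁₀(r₂/r₁) = 10·log₁₀(57.5/10.6) = 7.344 dB.
L₂ = 62 − 10·log₁₀(57.5/10.6) = 62 − 7.344 = 54.66 dB.

55 dB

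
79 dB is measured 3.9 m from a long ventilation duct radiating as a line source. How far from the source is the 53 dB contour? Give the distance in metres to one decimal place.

1552.6 m

For a line source L₁ − L₂ = 10·log₁₀(r₂/r₁), so r₂ = r₁·10^((L₁−L₂)/10).
r₂ = 3.9·10^((79−53)/10) = 3.9·10^(26.0/10) = 1552.62 m.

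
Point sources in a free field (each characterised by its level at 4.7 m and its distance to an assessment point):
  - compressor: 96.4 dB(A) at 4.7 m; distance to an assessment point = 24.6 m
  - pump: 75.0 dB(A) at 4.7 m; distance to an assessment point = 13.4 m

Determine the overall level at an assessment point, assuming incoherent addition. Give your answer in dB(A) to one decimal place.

82.1 dB(A)

Apply inverse-square spreading to bring every level to the receiver, then sum 10^(L/10).
compressor: 96.4 − 20·log₁₀(24.6/4.7) = 96.4 − 14.38 = 82.02 dB(A).
pump: 75.0 − 20·log₁₀(13.4/4.7) = 75.0 − 9.10 = 65.90 dB(A).
Σ 10^(L/10) = 1.632e+08 → L_total = 10·log₁₀(1.632e+08) = 82.13 dB(A).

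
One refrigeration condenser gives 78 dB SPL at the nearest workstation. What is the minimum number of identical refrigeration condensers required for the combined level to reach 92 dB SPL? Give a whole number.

Need L₁ + 10·log₁₀ N ≥ 92, i.e. log₁₀ N ≥ 1.40.
N ≥ 10^(14.0/10) = 25.119, so N = 26.

26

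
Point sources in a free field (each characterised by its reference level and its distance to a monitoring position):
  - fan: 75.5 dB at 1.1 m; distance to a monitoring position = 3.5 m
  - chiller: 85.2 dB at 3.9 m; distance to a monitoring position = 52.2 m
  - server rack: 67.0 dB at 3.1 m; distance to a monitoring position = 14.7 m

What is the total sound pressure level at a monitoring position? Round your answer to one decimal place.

67.5 dB

Apply inverse-square spreading to bring every level to the receiver, then sum 10^(L/10).
fan: 75.5 − 20·log₁₀(3.5/1.1) = 75.5 − 10.05 = 65.45 dB.
chiller: 85.2 − 20·log₁₀(52.2/3.9) = 85.2 − 22.53 = 62.67 dB.
server rack: 67.0 − 20·log₁₀(14.7/3.1) = 67.0 − 13.52 = 53.48 dB.
Σ 10^(L/10) = 5.576e+06 → L_total = 10·log₁₀(5.576e+06) = 67.46 dB.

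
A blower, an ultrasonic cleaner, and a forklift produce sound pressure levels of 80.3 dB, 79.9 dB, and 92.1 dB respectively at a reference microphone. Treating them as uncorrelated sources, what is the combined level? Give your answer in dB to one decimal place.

92.6 dB

Incoherent sources combine by intensity addition: L_total = 10·log₁₀(Σ 10^(L_i/10)).
Σ 10^(L/10) = 10^(80.3/10) + 10^(79.9/10) + 10^(92.1/10) = 1.827e+09.
L_total = 10·log₁₀(1.827e+09) = 92.62 dB.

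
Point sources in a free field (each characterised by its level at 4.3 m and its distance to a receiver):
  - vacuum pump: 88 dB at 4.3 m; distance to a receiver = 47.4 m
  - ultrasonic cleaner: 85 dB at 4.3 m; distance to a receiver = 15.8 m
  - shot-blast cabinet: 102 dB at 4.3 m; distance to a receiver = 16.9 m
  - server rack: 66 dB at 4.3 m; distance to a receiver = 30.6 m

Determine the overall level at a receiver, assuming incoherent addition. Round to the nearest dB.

First find each source's level at the receiver (point-source: −20·log₁₀(r/r_ref)), then combine on an intensity basis.
vacuum pump: 88 − 20·log₁₀(47.4/4.3) = 88 − 20.85 = 67.15 dB.
ultrasonic cleaner: 85 − 20·log₁₀(15.8/4.3) = 85 − 11.30 = 73.70 dB.
shot-blast cabinet: 102 − 20·log₁₀(16.9/4.3) = 102 − 11.89 = 90.11 dB.
server rack: 66 − 20·log₁₀(30.6/4.3) = 66 − 17.05 = 48.95 dB.
Σ 10^(L/10) = 1.055e+09 → L_total = 10·log₁₀(1.055e+09) = 90.23 dB.

90 dB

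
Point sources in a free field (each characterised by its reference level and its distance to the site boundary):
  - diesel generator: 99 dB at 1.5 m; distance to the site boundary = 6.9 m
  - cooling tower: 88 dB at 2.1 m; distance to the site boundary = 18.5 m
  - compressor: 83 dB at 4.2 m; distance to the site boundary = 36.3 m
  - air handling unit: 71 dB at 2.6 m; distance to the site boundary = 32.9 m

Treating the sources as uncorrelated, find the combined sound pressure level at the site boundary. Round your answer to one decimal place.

85.9 dB

Apply inverse-square spreading to bring every level to the receiver, then sum 10^(L/10).
diesel generator: 99 − 20·log₁₀(6.9/1.5) = 99 − 13.26 = 85.74 dB.
cooling tower: 88 − 20·log₁₀(18.5/2.1) = 88 − 18.90 = 69.10 dB.
compressor: 83 − 20·log₁₀(36.3/4.2) = 83 − 18.73 = 64.27 dB.
air handling unit: 71 − 20·log₁₀(32.9/2.6) = 71 − 22.04 = 48.96 dB.
Σ 10^(L/10) = 3.863e+08 → L_total = 10·log₁₀(3.863e+08) = 85.87 dB.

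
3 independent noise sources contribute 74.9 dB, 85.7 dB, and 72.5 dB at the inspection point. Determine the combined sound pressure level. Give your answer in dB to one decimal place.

For uncorrelated sources the intensities add, so convert each level to linear form, sum, and take 10·log₁₀ of the total.
Σ 10^(L/10) = 10^(74.9/10) + 10^(85.7/10) + 10^(72.5/10) = 4.202e+08.
L_total = 10·log₁₀(4.202e+08) = 86.23 dB.

86.2 dB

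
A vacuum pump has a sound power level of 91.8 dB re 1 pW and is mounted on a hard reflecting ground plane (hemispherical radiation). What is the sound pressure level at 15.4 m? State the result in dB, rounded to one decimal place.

The power spreads over a hemisphere of area 2π·r², so L_p = L_w − 10·log₁₀(2π·r²).
2π·r² = 1490 m², 10·log₁₀ of that is 31.732 dB.
L_p = 91.8 − 31.732 = 60.07 dB.

60.1 dB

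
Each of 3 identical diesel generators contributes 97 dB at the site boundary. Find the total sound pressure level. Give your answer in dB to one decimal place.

N identical incoherent sources raise the level by 10·log₁₀ N.
L_total = 97 + 10·log₁₀(3) = 97 + 4.771 = 101.77 dB.

101.8 dB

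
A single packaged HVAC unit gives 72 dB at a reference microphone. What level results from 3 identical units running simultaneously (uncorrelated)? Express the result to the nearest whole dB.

77 dB

N identical incoherent sources raise the level by 10·log₁₀ N.
L_total = 72 + 10·log₁₀(3) = 72 + 4.771 = 76.77 dB.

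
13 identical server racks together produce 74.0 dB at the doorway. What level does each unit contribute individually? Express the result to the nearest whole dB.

For N identical incoherent sources L_total = L₁ + 10·log₁₀ N, so L₁ = 74.0 − 10·log₁₀(13) = 74.0 − 11.139.

63 dB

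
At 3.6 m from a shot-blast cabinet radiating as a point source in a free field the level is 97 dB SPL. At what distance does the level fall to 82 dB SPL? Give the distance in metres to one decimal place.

For a point source L₁ − L₂ = 20·log₁₀(r₂/r₁), so r₂ = r₁·10^((L₁−L₂)/20).
r₂ = 3.6·10^((97−82)/20) = 3.6·10^(15.0/20) = 20.24 m.

20.2 m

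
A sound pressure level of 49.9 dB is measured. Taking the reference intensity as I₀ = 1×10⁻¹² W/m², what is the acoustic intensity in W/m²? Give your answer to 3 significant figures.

L = 10·log₁₀(I/I₀) ⇒ I = I₀·10^(L/10) = 10⁻¹² × 10^4.99.

9.77e-08 W/m²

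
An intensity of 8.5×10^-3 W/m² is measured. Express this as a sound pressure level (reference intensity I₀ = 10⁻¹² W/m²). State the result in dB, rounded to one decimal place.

99.3 dB

L = 10·log₁₀(I/I₀) = 10·log₁₀(8.5×10^-3/10⁻¹²) = 10·log₁₀(8.5×10^9).
L = 10·(0.9294 + 9) = 99.29 dB.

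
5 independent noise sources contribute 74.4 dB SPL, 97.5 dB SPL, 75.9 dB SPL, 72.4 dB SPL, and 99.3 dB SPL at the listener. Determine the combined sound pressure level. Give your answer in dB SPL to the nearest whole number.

102 dB SPL

For uncorrelated sources the intensities add, so convert each level to linear form, sum, and take 10·log₁₀ of the total.
Σ 10^(L/10) = 10^(74.4/10) + 10^(97.5/10) + 10^(75.9/10) + 10^(72.4/10) + 10^(99.3/10) = 1.422e+10.
L_total = 10·log₁₀(1.422e+10) = 101.53 dB SPL.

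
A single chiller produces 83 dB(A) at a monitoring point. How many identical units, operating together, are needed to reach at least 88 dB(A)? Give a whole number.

4

The shortfall is 88 − 83 = 5.0 dB, and N units add 10·log₁₀ N, so need 10·log₁₀ N ≥ 5.0.
N ≥ 10^(5.0/10) = 3.162, so N = 4.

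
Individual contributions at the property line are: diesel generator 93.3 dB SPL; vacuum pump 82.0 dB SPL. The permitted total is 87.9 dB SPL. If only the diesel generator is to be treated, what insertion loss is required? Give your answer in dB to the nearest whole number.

Everything except the diesel generator sums to 10^(82.0/10) = 1.585e+08 in linear terms, 82.00 dB SPL.
The limit corresponds to 10^(87.9/10) = 6.166e+08; subtracting the fixed part leaves 4.581e+08 for the diesel generator, i.e. 86.61 dB SPL.
Required insertion loss = 93.3 − 86.61 = 6.69 dB.

7 dB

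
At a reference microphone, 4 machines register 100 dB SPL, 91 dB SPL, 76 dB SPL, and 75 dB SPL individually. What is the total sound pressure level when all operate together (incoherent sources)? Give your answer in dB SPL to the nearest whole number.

101 dB SPL

For uncorrelated sources the intensities add, so convert each level to linear form, sum, and take 10·log₁₀ of the total.
Σ 10^(L/10) = 10^(100/10) + 10^(91/10) + 10^(76/10) + 10^(75/10) = 1.133e+10.
L_total = 10·log₁₀(1.133e+10) = 100.54 dB SPL.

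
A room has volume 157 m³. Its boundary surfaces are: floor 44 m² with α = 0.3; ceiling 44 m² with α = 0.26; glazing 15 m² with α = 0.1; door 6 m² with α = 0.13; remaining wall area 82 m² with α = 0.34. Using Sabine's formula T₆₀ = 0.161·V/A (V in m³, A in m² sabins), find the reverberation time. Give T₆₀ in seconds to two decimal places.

0.46 s

Summing Sᵢαᵢ: 44·0.3 + 44·0.26 + 15·0.1 + 6·0.13 + 82·0.34 = 54.80 m².
T₆₀ = 0.161 × 157 / 54.80 = 0.461 s.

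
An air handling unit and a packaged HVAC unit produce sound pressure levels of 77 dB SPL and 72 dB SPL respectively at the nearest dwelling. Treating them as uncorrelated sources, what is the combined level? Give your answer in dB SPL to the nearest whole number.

78 dB SPL

Incoherent sources combine by intensity addition: L_total = 10·log₁₀(Σ 10^(L_i/10)).
Σ 10^(L/10) = 10^(77/10) + 10^(72/10) = 6.597e+07.
L_total = 10·log₁₀(6.597e+07) = 78.19 dB SPL.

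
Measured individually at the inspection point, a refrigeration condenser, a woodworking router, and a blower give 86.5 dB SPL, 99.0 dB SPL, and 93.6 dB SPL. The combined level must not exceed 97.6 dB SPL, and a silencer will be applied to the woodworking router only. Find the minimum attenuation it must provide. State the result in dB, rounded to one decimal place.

Everything except the woodworking router sums to 10^(86.5/10) + 10^(93.6/10) = 2.738e+09 in linear terms, 94.37 dB SPL.
To meet 97.6 dB SPL overall, the treated woodworking router may contribute at most 10^(97.6/10) − 2.738e+09 = 3.017e+09, i.e. 94.80 dB SPL.
Required insertion loss = 99.0 − 94.80 = 4.20 dB.

4.2 dB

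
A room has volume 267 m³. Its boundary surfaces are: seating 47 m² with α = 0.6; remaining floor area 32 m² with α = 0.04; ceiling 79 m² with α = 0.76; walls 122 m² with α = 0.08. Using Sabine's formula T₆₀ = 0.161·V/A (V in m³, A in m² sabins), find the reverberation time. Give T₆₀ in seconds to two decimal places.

0.43 s

A = Σ Sᵢαᵢ = 47·0.6 + 32·0.04 + 79·0.76 + 122·0.08 = 99.28 m².
T₆₀ = 0.161·V/A = 0.161·267/99.28 = 0.433 s.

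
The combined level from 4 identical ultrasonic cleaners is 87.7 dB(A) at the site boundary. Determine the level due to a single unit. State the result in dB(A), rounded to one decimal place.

4 equal contributions raise the level by 10·log₁₀ 4 = 6.021 dB, so each unit alone gives 87.7 − 6.021.

81.7 dB(A)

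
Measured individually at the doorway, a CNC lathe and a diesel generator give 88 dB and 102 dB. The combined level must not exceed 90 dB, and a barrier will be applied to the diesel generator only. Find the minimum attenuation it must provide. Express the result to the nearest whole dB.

Fixed contribution from the other source: Σ 10^(L/10) = 10^(88/10) = 6.310e+08 (88.00 dB).
The limit corresponds to 10^(90/10) = 1.000e+09; subtracting the fixed part leaves 3.690e+08 for the diesel generator, i.e. 85.67 dB.
So the diesel generator must be reduced from 102 to 85.67 dB: IL = 16.33 dB.

16 dB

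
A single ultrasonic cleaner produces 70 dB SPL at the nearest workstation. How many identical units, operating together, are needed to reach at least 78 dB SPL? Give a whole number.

7

The shortfall is 78 − 70 = 8.0 dB, and N units add 10·log₁₀ N, so need 10·log₁₀ N ≥ 8.0.
N ≥ 10^(8.0/10) = 6.310, so N = 7.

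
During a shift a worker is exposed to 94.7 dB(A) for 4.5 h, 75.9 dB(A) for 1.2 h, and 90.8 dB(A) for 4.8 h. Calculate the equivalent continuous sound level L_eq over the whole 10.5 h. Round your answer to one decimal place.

92.6 dB(A)

Weight each interval's intensity by its duration and average over T = 10.5 h:
Σ tᵢ·10^(Lᵢ/10) = 4.5·10^(94.7/10) + 1.2·10^(75.9/10) + 4.8·10^(90.8/10) = 1.910e+10.
L_eq = 10·log₁₀(1.910e+10/10.5) = 92.60 dB(A).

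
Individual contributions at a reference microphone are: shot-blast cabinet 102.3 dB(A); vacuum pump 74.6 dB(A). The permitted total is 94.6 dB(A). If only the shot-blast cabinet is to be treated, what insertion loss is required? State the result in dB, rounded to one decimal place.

Everything except the shot-blast cabinet sums to 10^(74.6/10) = 2.884e+07 in linear terms, 74.60 dB(A).
The limit corresponds to 10^(94.6/10) = 2.884e+09; subtracting the fixed part leaves 2.855e+09 for the shot-blast cabinet, i.e. 94.56 dB(A).
So the shot-blast cabinet must be reduced from 102.3 to 94.56 dB(A): IL = 7.74 dB.

7.7 dB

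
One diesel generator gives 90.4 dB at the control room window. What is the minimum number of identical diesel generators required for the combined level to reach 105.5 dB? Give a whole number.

33

The shortfall is 105.5 − 90.4 = 15.1 dB, and N units add 10·log₁₀ N, so need 10·log₁₀ N ≥ 15.1.
N ≥ 10^(15.1/10) = 32.359, so N = 33.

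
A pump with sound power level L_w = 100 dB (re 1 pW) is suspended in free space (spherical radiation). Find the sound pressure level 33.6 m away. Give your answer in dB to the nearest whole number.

Free-field spherical radiation: L_p = L_w − 10·log₁₀(4π·r²), r = 33.6 m.
4π·r² = 1.419e+04 m², 10·log₁₀ of that is 41.519 dB.
L_p = 100 − 41.519 = 58.48 dB.

58 dB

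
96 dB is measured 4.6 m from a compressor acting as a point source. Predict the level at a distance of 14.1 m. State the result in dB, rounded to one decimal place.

Spherical spreading from a point source gives a 20·log₁₀(r₂/r₁) drop.
L₂ = 96 − 20·log₁₀(14.1/4.6) = 96 − 9.729 = 86.27 dB.

86.3 dB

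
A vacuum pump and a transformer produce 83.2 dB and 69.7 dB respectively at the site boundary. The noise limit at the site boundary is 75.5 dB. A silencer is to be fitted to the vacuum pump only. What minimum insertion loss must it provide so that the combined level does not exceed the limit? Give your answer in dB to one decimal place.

9.0 dB

Fixed contribution from the other source: Σ 10^(L/10) = 10^(69.7/10) = 9.333e+06 (69.70 dB).
To meet 75.5 dB overall, the treated vacuum pump may contribute at most 10^(75.5/10) − 9.333e+06 = 2.615e+07, i.e. 74.17 dB.
So the vacuum pump must be reduced from 83.2 to 74.17 dB: IL = 9.03 dB.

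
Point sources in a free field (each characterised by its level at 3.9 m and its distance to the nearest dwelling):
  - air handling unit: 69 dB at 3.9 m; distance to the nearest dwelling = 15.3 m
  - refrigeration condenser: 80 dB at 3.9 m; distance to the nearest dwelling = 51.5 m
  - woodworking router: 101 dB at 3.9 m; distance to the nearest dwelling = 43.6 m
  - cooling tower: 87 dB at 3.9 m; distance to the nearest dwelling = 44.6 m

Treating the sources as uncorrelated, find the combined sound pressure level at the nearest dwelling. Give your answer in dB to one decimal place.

80.2 dB

First find each source's level at the receiver (point-source: −20·log₁₀(r/r_ref)), then combine on an intensity basis.
air handling unit: 69 − 20·log₁₀(15.3/3.9) = 69 − 11.87 = 57.13 dB.
refrigeration condenser: 80 − 20·log₁₀(51.5/3.9) = 80 − 22.41 = 57.59 dB.
woodworking router: 101 − 20·log₁₀(43.6/3.9) = 101 − 20.97 = 80.03 dB.
cooling tower: 87 − 20·log₁₀(44.6/3.9) = 87 − 21.17 = 65.83 dB.
Σ 10^(L/10) = 1.057e+08 → L_total = 10·log₁₀(1.057e+08) = 80.24 dB.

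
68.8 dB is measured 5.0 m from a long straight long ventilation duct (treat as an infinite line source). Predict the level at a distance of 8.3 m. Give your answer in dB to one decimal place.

66.6 dB

Cylindrical spreading from a line source gives a 10·log₁₀(r₂/r₁) drop.
L₂ = 68.8 − 10·log₁₀(8.3/5.0) = 68.8 − 2.201 = 66.60 dB.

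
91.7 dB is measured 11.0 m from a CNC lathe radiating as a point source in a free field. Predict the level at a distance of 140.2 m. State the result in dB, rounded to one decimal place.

Point-source attenuation: ΔL = 20·log₁₀(r₂/r₁) = 20·log₁₀(140.2/11.0) = 22.107 dB.
L₂ = 91.7 − 20·log₁₀(140.2/11.0) = 91.7 − 22.107 = 69.59 dB.

69.6 dB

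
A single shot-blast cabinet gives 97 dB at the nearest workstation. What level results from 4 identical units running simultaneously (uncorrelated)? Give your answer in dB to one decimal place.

103.0 dB

L_total = L₁ + 10·log₁₀ N for N identical incoherent sources.
L_total = 97 + 10·log₁₀(4) = 97 + 6.021 = 103.02 dB.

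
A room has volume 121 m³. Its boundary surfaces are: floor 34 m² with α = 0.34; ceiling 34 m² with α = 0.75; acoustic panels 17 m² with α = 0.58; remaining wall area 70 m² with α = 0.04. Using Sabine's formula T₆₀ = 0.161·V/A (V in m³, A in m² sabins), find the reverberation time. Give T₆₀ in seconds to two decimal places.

A = Σ Sᵢαᵢ = 34·0.34 + 34·0.75 + 17·0.58 + 70·0.04 = 49.72 m².
T₆₀ = 0.161 × 121 / 49.72 = 0.392 s.

0.39 s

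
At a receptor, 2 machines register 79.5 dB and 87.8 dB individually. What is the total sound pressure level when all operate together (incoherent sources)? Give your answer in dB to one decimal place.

88.4 dB

Incoherent sources combine by intensity addition: L_total = 10·log₁₀(Σ 10^(L_i/10)).
Σ 10^(L/10) = 10^(79.5/10) + 10^(87.8/10) = 6.917e+08.
L_total = 10·log₁₀(6.917e+08) = 88.40 dB.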